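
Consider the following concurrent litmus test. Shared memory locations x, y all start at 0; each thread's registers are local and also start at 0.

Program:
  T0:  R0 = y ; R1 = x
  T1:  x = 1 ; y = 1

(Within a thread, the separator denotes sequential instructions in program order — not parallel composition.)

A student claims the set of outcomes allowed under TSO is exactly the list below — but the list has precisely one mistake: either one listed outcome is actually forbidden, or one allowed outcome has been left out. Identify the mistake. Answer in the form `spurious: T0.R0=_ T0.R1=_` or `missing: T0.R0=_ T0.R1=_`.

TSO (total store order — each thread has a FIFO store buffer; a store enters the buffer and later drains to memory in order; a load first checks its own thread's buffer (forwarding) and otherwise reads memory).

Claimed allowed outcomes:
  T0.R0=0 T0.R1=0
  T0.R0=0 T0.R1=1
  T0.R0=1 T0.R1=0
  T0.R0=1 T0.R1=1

outcome vector order: (T0.R0,T0.R1)
[TSO] allowed = {00, 01, 11}
claimed∖TSO = {10}

spurious: T0.R0=1 T0.R1=0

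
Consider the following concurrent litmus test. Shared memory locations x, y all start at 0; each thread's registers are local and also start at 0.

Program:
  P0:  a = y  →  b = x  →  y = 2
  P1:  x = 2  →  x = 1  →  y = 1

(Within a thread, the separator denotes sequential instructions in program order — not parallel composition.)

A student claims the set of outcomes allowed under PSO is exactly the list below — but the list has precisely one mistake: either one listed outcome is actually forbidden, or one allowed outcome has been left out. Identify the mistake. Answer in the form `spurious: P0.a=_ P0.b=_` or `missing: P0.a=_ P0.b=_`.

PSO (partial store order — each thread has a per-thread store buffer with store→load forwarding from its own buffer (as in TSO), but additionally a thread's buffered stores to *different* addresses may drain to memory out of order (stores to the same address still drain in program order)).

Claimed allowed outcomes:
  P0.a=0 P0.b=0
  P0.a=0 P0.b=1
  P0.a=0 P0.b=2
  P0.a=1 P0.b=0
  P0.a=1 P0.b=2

missing: P0.a=1 P0.b=1

outcome vector order: (P0.a,P0.b)
under PSO → 00, 01, 02, 10, 11, 12
PSO∖claimed = {11}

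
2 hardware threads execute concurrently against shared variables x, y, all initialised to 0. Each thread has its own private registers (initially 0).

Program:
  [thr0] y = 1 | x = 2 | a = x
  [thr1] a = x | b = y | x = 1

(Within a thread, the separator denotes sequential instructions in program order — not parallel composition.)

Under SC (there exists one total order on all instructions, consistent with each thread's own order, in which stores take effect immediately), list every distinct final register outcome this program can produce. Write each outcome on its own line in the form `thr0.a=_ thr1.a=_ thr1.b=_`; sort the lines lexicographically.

outcome vector order: (thr0.a,thr1.a,thr1.b)
|SC outcomes| = 6

thr0.a=1 thr1.a=0 thr1.b=0
thr0.a=1 thr1.a=0 thr1.b=1
thr0.a=1 thr1.a=2 thr1.b=1
thr0.a=2 thr1.a=0 thr1.b=0
thr0.a=2 thr1.a=0 thr1.b=1
thr0.a=2 thr1.a=2 thr1.b=1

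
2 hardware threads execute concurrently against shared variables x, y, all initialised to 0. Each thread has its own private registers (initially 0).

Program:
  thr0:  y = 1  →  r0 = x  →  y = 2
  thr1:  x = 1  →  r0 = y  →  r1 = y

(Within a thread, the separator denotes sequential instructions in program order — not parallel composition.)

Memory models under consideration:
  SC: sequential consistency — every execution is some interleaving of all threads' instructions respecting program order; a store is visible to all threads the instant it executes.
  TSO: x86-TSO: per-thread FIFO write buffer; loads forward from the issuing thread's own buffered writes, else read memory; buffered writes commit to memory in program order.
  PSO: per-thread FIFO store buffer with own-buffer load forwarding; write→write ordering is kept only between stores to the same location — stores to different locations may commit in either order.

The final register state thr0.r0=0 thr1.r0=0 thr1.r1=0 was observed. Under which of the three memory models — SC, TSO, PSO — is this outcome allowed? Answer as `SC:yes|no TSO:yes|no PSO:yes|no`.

outcome vector order: (thr0.r0,thr1.r0,thr1.r1)
under SC → 011; 012; 022; 100; 101; 102; 111; 112; 122
under TSO → 000; 001; 002; 011; 012; 022; 100; 101; 102; 111; 112; 122
under PSO → 000; 001; 002; 011; 012; 022; 100; 101; 102; 111; 112; 122
target 000 ∈ {TSO,PSO}

SC:no TSO:yes PSO:yes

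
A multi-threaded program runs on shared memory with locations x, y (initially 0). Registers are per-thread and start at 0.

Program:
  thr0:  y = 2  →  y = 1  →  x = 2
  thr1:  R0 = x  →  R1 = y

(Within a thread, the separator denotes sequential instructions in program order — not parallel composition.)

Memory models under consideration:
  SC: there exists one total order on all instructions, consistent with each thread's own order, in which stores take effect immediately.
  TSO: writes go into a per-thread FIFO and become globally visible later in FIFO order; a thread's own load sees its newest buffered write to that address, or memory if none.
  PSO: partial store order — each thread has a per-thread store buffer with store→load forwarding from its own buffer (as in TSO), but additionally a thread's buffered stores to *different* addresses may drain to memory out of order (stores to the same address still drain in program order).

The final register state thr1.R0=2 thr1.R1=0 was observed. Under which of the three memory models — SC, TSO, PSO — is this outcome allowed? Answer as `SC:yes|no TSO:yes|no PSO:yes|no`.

SC:no TSO:no PSO:yes

outcome vector order: (thr1.R0,thr1.R1)
under SC → (0,0), (0,1), (0,2), (2,1)
under TSO → (0,0), (0,1), (0,2), (2,1)
under PSO → (0,0), (0,1), (0,2), (2,0), (2,1), (2,2)
target (2,0) ∈ {PSO}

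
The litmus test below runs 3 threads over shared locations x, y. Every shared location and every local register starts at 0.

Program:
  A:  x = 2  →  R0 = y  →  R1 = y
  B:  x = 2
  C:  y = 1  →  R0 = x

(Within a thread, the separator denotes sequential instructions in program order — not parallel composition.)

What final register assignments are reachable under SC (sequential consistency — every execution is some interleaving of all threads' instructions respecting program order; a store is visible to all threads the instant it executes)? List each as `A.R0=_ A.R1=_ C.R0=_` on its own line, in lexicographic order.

outcome vector order: (A.R0,A.R1,C.R0)
|SC outcomes| = 4

A.R0=0 A.R1=0 C.R0=2
A.R0=0 A.R1=1 C.R0=2
A.R0=1 A.R1=1 C.R0=0
A.R0=1 A.R1=1 C.R0=2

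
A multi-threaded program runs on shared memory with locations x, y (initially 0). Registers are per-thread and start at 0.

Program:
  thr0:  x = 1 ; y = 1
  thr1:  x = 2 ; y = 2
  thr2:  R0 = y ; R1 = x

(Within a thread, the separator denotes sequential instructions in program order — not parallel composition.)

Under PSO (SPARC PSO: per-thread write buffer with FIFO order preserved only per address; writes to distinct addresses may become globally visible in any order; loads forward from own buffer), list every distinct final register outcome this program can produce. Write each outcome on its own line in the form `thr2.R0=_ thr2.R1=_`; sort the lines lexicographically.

thr2.R0=0 thr2.R1=0
thr2.R0=0 thr2.R1=1
thr2.R0=0 thr2.R1=2
thr2.R0=1 thr2.R1=0
thr2.R0=1 thr2.R1=1
thr2.R0=1 thr2.R1=2
thr2.R0=2 thr2.R1=0
thr2.R0=2 thr2.R1=1
thr2.R0=2 thr2.R1=2

outcome vector order: (thr2.R0,thr2.R1)
|PSO outcomes| = 9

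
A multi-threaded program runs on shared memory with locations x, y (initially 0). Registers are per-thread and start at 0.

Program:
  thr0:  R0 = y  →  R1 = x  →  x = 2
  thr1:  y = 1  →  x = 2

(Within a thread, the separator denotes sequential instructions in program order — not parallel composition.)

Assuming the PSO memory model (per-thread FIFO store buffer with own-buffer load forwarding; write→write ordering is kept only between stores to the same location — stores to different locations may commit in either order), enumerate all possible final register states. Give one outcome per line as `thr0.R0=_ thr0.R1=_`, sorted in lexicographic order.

thr0.R0=0 thr0.R1=0
thr0.R0=0 thr0.R1=2
thr0.R0=1 thr0.R1=0
thr0.R0=1 thr0.R1=2

outcome vector order: (thr0.R0,thr0.R1)
|PSO outcomes| = 4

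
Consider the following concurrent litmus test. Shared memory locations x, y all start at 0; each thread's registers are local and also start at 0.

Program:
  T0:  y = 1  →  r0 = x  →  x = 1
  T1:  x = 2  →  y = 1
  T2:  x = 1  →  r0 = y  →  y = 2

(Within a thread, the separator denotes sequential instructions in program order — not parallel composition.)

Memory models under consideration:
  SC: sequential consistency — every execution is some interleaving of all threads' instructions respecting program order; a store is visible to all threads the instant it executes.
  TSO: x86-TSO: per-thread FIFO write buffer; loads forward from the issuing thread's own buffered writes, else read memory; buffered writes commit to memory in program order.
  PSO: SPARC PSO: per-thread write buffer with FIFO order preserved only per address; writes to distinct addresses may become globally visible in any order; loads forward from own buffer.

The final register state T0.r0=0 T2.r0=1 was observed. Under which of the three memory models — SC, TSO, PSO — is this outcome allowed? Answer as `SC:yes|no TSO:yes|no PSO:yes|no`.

outcome vector order: (T0.r0,T2.r0)
SC (5): (0,1) (1,0) (1,1) (2,0) (2,1)
TSO (6): (0,0) (0,1) (1,0) (1,1) (2,0) (2,1)
PSO (6): (0,0) (0,1) (1,0) (1,1) (2,0) (2,1)
target (0,1) ∈ {SC,TSO,PSO}

SC:yes TSO:yes PSO:yes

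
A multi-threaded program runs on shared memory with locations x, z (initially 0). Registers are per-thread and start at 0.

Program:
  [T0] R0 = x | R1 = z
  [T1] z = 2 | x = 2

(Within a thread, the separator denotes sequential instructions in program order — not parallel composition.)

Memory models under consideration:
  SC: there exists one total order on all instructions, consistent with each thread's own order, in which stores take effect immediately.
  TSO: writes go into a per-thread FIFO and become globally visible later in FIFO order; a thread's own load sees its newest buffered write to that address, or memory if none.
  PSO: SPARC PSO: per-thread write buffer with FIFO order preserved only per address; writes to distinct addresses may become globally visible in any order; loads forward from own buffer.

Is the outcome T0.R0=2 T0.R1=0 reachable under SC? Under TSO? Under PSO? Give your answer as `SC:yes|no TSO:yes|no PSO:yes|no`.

SC:no TSO:no PSO:yes

outcome vector order: (T0.R0,T0.R1)
[SC] allowed = {(0,0); (0,2); (2,2)}
[TSO] allowed = {(0,0); (0,2); (2,2)}
[PSO] allowed = {(0,0); (0,2); (2,0); (2,2)}
target (2,0) ∈ {PSO}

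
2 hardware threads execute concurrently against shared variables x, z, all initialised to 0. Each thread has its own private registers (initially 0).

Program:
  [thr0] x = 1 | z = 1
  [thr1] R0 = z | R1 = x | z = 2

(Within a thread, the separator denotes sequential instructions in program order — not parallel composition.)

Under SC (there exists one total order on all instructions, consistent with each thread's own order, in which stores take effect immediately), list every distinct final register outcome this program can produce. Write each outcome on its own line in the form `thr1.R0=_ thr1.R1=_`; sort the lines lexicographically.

thr1.R0=0 thr1.R1=0
thr1.R0=0 thr1.R1=1
thr1.R0=1 thr1.R1=1

outcome vector order: (thr1.R0,thr1.R1)
|SC outcomes| = 3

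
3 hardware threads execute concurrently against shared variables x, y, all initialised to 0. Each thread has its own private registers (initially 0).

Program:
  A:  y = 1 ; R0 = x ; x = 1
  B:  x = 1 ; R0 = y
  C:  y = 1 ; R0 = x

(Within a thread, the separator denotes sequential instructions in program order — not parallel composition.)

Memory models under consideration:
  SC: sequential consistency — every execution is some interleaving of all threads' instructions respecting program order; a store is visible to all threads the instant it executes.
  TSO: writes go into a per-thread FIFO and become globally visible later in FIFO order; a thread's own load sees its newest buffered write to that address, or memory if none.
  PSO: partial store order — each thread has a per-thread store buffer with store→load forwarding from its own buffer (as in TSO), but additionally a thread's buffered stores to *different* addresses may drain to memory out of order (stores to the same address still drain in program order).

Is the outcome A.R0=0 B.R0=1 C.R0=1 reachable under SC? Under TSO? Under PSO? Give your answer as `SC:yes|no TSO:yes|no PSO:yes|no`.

outcome vector order: (A.R0,B.R0,C.R0)
SC (5): (0,1,0); (0,1,1); (1,0,1); (1,1,0); (1,1,1)
TSO (8): (0,0,0); (0,0,1); (0,1,0); (0,1,1); (1,0,0); (1,0,1); (1,1,0); (1,1,1)
PSO (8): (0,0,0); (0,0,1); (0,1,0); (0,1,1); (1,0,0); (1,0,1); (1,1,0); (1,1,1)
target (0,1,1) ∈ {SC,TSO,PSO}

SC:yes TSO:yes PSO:yes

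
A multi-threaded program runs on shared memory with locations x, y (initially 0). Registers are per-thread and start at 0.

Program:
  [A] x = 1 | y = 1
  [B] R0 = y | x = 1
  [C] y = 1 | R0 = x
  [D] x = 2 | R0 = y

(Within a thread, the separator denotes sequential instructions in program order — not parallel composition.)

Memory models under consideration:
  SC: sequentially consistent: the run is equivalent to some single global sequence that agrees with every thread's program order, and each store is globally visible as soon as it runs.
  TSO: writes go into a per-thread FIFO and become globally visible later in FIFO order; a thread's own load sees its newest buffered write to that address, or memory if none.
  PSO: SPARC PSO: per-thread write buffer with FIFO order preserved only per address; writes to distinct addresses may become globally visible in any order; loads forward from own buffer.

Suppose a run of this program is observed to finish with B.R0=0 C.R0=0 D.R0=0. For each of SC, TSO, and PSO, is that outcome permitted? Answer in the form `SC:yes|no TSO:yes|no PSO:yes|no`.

outcome vector order: (B.R0,C.R0,D.R0)
SC (10): 0/0/1 0/1/0 0/1/1 0/2/0 0/2/1 1/0/1 1/1/0 1/1/1 1/2/0 1/2/1
TSO (12): 0/0/0 0/0/1 0/1/0 0/1/1 0/2/0 0/2/1 1/0/0 1/0/1 1/1/0 1/1/1 1/2/0 1/2/1
PSO (12): 0/0/0 0/0/1 0/1/0 0/1/1 0/2/0 0/2/1 1/0/0 1/0/1 1/1/0 1/1/1 1/2/0 1/2/1
target 0/0/0 ∈ {TSO,PSO}

SC:no TSO:yes PSO:yes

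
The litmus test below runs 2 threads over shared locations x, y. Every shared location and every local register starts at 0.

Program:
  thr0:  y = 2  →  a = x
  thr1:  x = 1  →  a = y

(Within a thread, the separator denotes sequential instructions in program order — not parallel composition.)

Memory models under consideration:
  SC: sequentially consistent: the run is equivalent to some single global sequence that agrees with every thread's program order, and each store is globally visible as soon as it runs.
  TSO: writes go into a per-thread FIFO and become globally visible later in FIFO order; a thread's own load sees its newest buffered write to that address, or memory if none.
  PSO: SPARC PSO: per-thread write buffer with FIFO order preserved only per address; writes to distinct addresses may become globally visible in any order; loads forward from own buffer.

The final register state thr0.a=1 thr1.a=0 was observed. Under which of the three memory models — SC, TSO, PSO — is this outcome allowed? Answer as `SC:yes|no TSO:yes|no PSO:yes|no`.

outcome vector order: (thr0.a,thr1.a)
[SC] allowed = {<0 2>, <1 0>, <1 2>}
[TSO] allowed = {<0 0>, <0 2>, <1 0>, <1 2>}
[PSO] allowed = {<0 0>, <0 2>, <1 0>, <1 2>}
target <1 0> ∈ {SC,TSO,PSO}

SC:yes TSO:yes PSO:yes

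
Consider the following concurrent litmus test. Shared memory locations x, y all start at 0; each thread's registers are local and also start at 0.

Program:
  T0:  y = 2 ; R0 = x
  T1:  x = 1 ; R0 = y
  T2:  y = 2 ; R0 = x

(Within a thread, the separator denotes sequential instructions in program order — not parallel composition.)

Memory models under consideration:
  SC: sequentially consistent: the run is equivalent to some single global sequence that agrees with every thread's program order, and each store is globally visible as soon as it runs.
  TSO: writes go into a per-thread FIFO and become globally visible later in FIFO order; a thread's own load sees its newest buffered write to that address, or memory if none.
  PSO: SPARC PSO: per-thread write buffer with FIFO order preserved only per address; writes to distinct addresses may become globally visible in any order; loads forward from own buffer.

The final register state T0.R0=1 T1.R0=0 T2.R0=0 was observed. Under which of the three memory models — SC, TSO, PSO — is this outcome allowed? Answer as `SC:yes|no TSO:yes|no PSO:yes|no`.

outcome vector order: (T0.R0,T1.R0,T2.R0)
SC: 5 outcomes — {0/2/0; 0/2/1; 1/0/1; 1/2/0; 1/2/1}
TSO: 8 outcomes — {0/0/0; 0/0/1; 0/2/0; 0/2/1; 1/0/0; 1/0/1; 1/2/0; 1/2/1}
PSO: 8 outcomes — {0/0/0; 0/0/1; 0/2/0; 0/2/1; 1/0/0; 1/0/1; 1/2/0; 1/2/1}
target 1/0/0 ∈ {TSO,PSO}

SC:no TSO:yes PSO:yes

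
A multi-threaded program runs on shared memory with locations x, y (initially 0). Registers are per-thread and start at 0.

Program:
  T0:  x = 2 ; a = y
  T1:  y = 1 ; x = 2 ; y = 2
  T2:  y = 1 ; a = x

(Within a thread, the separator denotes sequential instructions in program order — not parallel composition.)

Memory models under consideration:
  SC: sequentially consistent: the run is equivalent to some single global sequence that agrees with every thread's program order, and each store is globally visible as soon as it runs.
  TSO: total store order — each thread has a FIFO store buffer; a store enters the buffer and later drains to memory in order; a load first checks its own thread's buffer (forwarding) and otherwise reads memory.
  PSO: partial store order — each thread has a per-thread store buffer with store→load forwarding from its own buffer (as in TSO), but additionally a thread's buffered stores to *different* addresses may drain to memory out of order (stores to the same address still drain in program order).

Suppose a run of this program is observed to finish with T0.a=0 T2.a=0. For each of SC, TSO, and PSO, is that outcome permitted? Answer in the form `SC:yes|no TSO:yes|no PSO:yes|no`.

outcome vector order: (T0.a,T2.a)
[SC] allowed = {<0 2>, <1 0>, <1 2>, <2 0>, <2 2>}
[TSO] allowed = {<0 0>, <0 2>, <1 0>, <1 2>, <2 0>, <2 2>}
[PSO] allowed = {<0 0>, <0 2>, <1 0>, <1 2>, <2 0>, <2 2>}
target <0 0> ∈ {TSO,PSO}

SC:no TSO:yes PSO:yes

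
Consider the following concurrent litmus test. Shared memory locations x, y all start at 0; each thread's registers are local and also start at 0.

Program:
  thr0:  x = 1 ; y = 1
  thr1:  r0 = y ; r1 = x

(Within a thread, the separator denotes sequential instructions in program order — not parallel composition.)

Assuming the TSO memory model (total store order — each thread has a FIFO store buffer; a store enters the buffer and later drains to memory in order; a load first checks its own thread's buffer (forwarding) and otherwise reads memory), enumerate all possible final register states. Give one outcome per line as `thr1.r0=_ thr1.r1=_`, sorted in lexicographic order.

thr1.r0=0 thr1.r1=0
thr1.r0=0 thr1.r1=1
thr1.r0=1 thr1.r1=1

outcome vector order: (thr1.r0,thr1.r1)
|TSO outcomes| = 3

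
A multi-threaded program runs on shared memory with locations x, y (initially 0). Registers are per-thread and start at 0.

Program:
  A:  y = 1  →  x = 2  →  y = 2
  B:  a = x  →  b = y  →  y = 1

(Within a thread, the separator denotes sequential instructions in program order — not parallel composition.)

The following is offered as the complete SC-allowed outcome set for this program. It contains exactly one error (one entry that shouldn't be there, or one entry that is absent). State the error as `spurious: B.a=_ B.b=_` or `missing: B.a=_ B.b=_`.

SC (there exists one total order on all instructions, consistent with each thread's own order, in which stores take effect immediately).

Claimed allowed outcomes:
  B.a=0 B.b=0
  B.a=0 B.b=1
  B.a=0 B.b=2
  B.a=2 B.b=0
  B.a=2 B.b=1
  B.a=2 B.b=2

spurious: B.a=2 B.b=0

outcome vector order: (B.a,B.b)
[SC] allowed = {(0,0); (0,1); (0,2); (2,1); (2,2)}
claimed∖SC = {(2,0)}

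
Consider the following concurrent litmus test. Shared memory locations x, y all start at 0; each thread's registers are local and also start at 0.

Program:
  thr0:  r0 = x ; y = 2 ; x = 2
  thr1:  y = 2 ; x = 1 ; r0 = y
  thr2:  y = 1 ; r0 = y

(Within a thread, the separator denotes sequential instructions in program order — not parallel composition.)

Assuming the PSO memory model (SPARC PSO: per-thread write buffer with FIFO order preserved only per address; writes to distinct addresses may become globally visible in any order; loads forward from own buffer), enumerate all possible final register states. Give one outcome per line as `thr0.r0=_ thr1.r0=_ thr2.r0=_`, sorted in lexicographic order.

thr0.r0=0 thr1.r0=1 thr2.r0=1
thr0.r0=0 thr1.r0=1 thr2.r0=2
thr0.r0=0 thr1.r0=2 thr2.r0=1
thr0.r0=0 thr1.r0=2 thr2.r0=2
thr0.r0=1 thr1.r0=1 thr2.r0=1
thr0.r0=1 thr1.r0=1 thr2.r0=2
thr0.r0=1 thr1.r0=2 thr2.r0=1
thr0.r0=1 thr1.r0=2 thr2.r0=2

outcome vector order: (thr0.r0,thr1.r0,thr2.r0)
|PSO outcomes| = 8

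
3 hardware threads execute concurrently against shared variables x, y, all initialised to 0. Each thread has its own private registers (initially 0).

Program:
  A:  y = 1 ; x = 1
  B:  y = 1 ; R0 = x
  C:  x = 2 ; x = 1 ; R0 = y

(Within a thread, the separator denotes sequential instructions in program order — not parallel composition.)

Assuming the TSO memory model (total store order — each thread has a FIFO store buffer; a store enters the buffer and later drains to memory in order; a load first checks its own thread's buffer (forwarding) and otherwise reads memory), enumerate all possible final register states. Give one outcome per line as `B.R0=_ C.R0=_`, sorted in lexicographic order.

B.R0=0 C.R0=0
B.R0=0 C.R0=1
B.R0=1 C.R0=0
B.R0=1 C.R0=1
B.R0=2 C.R0=0
B.R0=2 C.R0=1

outcome vector order: (B.R0,C.R0)
|TSO outcomes| = 6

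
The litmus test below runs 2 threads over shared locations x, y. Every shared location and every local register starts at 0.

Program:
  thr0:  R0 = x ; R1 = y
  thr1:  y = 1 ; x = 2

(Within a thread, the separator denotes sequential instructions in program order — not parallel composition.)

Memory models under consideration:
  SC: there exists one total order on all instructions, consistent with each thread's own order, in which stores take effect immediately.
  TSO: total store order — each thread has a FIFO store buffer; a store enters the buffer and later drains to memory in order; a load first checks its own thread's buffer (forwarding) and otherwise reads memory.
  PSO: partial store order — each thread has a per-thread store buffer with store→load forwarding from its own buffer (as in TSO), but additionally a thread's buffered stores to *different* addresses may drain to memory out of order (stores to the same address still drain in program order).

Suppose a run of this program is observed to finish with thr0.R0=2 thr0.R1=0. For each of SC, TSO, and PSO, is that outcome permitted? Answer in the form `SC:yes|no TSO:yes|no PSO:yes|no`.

SC:no TSO:no PSO:yes

outcome vector order: (thr0.R0,thr0.R1)
SC (3): <0 0>, <0 1>, <2 1>
TSO (3): <0 0>, <0 1>, <2 1>
PSO (4): <0 0>, <0 1>, <2 0>, <2 1>
target <2 0> ∈ {PSO}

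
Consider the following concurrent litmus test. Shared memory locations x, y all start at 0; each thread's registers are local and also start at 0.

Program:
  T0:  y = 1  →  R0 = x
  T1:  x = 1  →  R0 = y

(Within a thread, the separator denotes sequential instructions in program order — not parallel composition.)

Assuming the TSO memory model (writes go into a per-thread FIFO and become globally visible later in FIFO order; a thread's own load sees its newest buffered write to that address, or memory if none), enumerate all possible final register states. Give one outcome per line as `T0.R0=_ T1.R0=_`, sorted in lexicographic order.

T0.R0=0 T1.R0=0
T0.R0=0 T1.R0=1
T0.R0=1 T1.R0=0
T0.R0=1 T1.R0=1

outcome vector order: (T0.R0,T1.R0)
|TSO outcomes| = 4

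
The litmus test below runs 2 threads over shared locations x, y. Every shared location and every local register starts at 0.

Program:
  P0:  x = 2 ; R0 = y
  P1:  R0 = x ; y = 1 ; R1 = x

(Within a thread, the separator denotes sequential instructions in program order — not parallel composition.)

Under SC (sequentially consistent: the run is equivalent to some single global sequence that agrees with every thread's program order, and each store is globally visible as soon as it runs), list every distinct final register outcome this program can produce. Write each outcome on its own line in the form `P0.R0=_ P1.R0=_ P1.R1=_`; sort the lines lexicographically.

outcome vector order: (P0.R0,P1.R0,P1.R1)
|SC outcomes| = 5

P0.R0=0 P1.R0=0 P1.R1=2
P0.R0=0 P1.R0=2 P1.R1=2
P0.R0=1 P1.R0=0 P1.R1=0
P0.R0=1 P1.R0=0 P1.R1=2
P0.R0=1 P1.R0=2 P1.R1=2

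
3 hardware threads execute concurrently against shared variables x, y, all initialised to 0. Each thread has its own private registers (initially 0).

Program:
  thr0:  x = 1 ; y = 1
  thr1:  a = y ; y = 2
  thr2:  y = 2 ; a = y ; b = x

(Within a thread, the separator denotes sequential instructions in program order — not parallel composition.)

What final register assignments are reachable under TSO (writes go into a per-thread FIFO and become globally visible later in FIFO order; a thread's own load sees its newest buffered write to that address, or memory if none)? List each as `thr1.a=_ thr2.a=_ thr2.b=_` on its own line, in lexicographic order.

thr1.a=0 thr2.a=1 thr2.b=1
thr1.a=0 thr2.a=2 thr2.b=0
thr1.a=0 thr2.a=2 thr2.b=1
thr1.a=1 thr2.a=1 thr2.b=1
thr1.a=1 thr2.a=2 thr2.b=0
thr1.a=1 thr2.a=2 thr2.b=1
thr1.a=2 thr2.a=1 thr2.b=1
thr1.a=2 thr2.a=2 thr2.b=0
thr1.a=2 thr2.a=2 thr2.b=1

outcome vector order: (thr1.a,thr2.a,thr2.b)
|TSO outcomes| = 9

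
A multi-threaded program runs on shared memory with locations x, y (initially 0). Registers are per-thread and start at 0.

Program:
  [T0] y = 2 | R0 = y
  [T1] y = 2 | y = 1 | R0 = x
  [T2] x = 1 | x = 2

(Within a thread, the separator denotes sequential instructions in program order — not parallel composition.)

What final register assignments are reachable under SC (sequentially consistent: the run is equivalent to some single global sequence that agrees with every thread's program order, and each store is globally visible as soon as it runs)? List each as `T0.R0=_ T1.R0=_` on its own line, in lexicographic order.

outcome vector order: (T0.R0,T1.R0)
|SC outcomes| = 6

T0.R0=1 T1.R0=0
T0.R0=1 T1.R0=1
T0.R0=1 T1.R0=2
T0.R0=2 T1.R0=0
T0.R0=2 T1.R0=1
T0.R0=2 T1.R0=2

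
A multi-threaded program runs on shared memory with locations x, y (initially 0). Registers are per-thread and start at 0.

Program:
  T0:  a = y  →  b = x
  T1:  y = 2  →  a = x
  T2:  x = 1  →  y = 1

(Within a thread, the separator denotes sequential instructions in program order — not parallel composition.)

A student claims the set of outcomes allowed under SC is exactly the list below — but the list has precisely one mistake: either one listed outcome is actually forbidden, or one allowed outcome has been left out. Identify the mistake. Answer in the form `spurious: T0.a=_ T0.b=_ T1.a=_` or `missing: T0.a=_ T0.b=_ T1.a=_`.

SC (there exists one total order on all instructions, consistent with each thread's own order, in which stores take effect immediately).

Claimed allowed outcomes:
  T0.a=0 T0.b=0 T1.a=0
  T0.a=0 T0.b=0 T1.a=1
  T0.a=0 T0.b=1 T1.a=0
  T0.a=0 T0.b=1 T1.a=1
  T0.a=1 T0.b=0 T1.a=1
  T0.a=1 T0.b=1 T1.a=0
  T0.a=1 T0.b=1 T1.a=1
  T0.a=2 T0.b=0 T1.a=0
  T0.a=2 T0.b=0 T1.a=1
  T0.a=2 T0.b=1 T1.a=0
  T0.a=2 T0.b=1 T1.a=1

outcome vector order: (T0.a,T0.b,T1.a)
SC: 10 outcomes — {000, 001, 010, 011, 110, 111, 200, 201, 210, 211}
claimed∖SC = {101}

spurious: T0.a=1 T0.b=0 T1.a=1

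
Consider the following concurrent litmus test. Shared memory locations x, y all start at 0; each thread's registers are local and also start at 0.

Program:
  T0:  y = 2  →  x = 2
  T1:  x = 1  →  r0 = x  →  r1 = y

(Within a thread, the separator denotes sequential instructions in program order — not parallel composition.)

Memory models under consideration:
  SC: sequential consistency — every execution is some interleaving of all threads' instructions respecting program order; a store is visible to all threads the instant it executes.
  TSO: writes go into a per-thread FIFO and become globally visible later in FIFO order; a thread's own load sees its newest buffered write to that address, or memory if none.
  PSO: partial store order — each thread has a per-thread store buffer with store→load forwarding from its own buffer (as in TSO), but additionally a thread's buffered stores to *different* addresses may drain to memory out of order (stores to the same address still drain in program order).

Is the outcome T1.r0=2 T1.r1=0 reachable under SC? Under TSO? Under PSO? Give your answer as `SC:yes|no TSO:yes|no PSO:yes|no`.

SC:no TSO:no PSO:yes

outcome vector order: (T1.r0,T1.r1)
SC: 3 outcomes — {(1,0), (1,2), (2,2)}
TSO: 3 outcomes — {(1,0), (1,2), (2,2)}
PSO: 4 outcomes — {(1,0), (1,2), (2,0), (2,2)}
target (2,0) ∈ {PSO}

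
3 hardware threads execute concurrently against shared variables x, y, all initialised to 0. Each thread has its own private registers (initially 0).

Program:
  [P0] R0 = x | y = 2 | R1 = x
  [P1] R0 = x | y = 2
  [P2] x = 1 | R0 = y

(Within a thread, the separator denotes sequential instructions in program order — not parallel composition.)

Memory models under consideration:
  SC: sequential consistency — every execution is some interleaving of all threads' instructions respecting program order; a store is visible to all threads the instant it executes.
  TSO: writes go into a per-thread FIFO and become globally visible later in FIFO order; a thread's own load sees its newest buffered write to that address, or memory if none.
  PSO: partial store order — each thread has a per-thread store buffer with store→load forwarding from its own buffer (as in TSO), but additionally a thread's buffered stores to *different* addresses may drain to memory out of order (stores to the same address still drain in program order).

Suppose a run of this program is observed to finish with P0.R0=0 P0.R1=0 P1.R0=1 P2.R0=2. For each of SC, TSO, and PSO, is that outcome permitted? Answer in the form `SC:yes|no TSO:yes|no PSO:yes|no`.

SC:yes TSO:yes PSO:yes

outcome vector order: (P0.R0,P0.R1,P1.R0,P2.R0)
[SC] allowed = {<0 0 0 2>; <0 0 1 2>; <0 1 0 0>; <0 1 0 2>; <0 1 1 0>; <0 1 1 2>; <1 1 0 0>; <1 1 0 2>; <1 1 1 0>; <1 1 1 2>}
[TSO] allowed = {<0 0 0 0>; <0 0 0 2>; <0 0 1 0>; <0 0 1 2>; <0 1 0 0>; <0 1 0 2>; <0 1 1 0>; <0 1 1 2>; <1 1 0 0>; <1 1 0 2>; <1 1 1 0>; <1 1 1 2>}
[PSO] allowed = {<0 0 0 0>; <0 0 0 2>; <0 0 1 0>; <0 0 1 2>; <0 1 0 0>; <0 1 0 2>; <0 1 1 0>; <0 1 1 2>; <1 1 0 0>; <1 1 0 2>; <1 1 1 0>; <1 1 1 2>}
target <0 0 1 2> ∈ {SC,TSO,PSO}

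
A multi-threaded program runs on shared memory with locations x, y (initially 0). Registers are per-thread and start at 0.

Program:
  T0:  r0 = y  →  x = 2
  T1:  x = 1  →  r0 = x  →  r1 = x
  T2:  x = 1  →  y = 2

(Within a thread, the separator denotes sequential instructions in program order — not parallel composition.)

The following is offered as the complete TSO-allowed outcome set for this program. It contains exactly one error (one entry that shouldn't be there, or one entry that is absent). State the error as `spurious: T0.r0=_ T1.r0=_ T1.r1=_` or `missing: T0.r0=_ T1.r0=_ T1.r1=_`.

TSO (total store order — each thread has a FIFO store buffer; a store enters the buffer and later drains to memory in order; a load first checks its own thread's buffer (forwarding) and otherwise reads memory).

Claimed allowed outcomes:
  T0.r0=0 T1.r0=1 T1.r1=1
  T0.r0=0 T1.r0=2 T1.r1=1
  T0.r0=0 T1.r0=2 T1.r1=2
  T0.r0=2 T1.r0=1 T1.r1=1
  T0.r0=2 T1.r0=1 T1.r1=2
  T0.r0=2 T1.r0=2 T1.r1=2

missing: T0.r0=0 T1.r0=1 T1.r1=2

outcome vector order: (T0.r0,T1.r0,T1.r1)
TSO (7): (0,1,1), (0,1,2), (0,2,1), (0,2,2), (2,1,1), (2,1,2), (2,2,2)
TSO∖claimed = {(0,1,2)}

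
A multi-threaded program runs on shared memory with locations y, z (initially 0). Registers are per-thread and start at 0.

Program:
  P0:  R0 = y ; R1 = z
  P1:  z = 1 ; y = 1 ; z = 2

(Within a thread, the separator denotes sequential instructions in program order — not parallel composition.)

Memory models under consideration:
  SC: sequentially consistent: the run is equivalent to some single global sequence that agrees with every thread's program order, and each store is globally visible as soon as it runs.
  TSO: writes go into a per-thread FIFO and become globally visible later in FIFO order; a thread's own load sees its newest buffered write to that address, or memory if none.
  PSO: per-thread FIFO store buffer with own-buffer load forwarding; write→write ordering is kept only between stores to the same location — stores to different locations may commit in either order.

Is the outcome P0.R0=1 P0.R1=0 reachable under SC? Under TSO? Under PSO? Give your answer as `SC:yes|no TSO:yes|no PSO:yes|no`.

SC:no TSO:no PSO:yes

outcome vector order: (P0.R0,P0.R1)
[SC] allowed = {0/0 0/1 0/2 1/1 1/2}
[TSO] allowed = {0/0 0/1 0/2 1/1 1/2}
[PSO] allowed = {0/0 0/1 0/2 1/0 1/1 1/2}
target 1/0 ∈ {PSO}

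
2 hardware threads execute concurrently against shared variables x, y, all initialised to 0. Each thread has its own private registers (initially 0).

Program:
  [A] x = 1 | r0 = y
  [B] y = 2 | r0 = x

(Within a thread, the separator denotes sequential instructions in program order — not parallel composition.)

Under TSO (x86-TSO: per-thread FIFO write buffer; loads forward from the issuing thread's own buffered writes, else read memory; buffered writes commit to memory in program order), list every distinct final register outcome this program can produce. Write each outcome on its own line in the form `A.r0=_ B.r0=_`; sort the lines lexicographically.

A.r0=0 B.r0=0
A.r0=0 B.r0=1
A.r0=2 B.r0=0
A.r0=2 B.r0=1

outcome vector order: (A.r0,B.r0)
|TSO outcomes| = 4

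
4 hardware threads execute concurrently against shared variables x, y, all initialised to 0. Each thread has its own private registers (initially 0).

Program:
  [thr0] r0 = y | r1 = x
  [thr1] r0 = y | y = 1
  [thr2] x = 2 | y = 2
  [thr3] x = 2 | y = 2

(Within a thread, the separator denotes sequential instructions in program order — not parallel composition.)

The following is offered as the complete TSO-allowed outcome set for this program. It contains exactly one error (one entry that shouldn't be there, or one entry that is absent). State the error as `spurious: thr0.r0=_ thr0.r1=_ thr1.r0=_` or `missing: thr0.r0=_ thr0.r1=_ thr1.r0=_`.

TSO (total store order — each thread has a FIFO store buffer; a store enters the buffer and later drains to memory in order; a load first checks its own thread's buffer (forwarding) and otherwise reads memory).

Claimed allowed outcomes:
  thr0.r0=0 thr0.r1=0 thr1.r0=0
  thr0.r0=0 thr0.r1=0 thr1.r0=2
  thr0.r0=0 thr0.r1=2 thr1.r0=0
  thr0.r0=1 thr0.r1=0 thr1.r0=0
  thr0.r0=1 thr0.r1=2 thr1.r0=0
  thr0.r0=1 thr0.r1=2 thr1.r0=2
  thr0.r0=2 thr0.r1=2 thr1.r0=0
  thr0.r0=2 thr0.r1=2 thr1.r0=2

missing: thr0.r0=0 thr0.r1=2 thr1.r0=2

outcome vector order: (thr0.r0,thr0.r1,thr1.r0)
under TSO → <0 0 0>; <0 0 2>; <0 2 0>; <0 2 2>; <1 0 0>; <1 2 0>; <1 2 2>; <2 2 0>; <2 2 2>
TSO∖claimed = {<0 2 2>}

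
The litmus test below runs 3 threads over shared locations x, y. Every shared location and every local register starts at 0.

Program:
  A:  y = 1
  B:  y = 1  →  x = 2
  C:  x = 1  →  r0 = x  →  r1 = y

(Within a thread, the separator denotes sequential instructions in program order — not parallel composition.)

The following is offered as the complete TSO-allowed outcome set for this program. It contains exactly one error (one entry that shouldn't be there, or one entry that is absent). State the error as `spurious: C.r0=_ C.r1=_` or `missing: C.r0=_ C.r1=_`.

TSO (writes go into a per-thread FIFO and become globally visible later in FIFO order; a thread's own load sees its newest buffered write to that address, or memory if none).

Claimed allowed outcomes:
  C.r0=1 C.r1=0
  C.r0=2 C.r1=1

outcome vector order: (C.r0,C.r1)
TSO (3): <1 0>; <1 1>; <2 1>
TSO∖claimed = {<1 1>}

missing: C.r0=1 C.r1=1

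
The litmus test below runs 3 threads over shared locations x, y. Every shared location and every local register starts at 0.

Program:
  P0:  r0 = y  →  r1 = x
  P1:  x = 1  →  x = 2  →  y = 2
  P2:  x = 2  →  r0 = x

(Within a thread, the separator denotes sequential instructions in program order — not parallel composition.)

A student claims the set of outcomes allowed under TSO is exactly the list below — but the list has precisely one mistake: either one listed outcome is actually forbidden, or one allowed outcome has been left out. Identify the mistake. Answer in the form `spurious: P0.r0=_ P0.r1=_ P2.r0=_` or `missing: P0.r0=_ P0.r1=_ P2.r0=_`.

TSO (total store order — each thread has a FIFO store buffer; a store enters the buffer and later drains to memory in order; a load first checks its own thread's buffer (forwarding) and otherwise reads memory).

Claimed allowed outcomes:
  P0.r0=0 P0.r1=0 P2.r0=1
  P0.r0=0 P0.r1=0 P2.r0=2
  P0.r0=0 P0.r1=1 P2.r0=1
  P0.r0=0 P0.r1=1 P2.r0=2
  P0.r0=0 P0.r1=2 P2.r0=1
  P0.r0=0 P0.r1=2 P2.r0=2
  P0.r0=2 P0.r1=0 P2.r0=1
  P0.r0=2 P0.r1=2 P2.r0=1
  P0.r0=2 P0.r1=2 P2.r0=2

outcome vector order: (P0.r0,P0.r1,P2.r0)
under TSO → <0 0 1>; <0 0 2>; <0 1 1>; <0 1 2>; <0 2 1>; <0 2 2>; <2 2 1>; <2 2 2>
claimed∖TSO = {<2 0 1>}

spurious: P0.r0=2 P0.r1=0 P2.r0=1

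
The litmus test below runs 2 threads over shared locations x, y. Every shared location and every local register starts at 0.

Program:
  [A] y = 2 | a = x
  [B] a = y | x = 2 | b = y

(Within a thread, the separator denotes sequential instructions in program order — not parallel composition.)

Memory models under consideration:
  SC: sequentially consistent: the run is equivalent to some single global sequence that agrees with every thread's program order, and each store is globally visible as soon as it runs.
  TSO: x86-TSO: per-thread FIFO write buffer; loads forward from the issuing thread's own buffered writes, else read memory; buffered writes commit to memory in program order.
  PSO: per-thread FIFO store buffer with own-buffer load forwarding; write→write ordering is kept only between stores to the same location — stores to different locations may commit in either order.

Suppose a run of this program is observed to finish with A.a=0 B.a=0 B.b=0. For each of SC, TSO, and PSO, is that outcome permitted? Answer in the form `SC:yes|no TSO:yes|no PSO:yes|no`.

SC:no TSO:yes PSO:yes

outcome vector order: (A.a,B.a,B.b)
SC: 5 outcomes — {002; 022; 200; 202; 222}
TSO: 6 outcomes — {000; 002; 022; 200; 202; 222}
PSO: 6 outcomes — {000; 002; 022; 200; 202; 222}
target 000 ∈ {TSO,PSO}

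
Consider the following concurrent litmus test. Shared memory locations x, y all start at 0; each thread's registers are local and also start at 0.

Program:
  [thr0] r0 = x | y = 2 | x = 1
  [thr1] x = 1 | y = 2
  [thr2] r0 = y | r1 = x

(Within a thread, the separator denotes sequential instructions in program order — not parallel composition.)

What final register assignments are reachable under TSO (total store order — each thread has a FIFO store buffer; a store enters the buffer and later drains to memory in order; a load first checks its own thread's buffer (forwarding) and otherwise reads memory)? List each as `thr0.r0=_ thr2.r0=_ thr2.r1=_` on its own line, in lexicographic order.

thr0.r0=0 thr2.r0=0 thr2.r1=0
thr0.r0=0 thr2.r0=0 thr2.r1=1
thr0.r0=0 thr2.r0=2 thr2.r1=0
thr0.r0=0 thr2.r0=2 thr2.r1=1
thr0.r0=1 thr2.r0=0 thr2.r1=0
thr0.r0=1 thr2.r0=0 thr2.r1=1
thr0.r0=1 thr2.r0=2 thr2.r1=1

outcome vector order: (thr0.r0,thr2.r0,thr2.r1)
|TSO outcomes| = 7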